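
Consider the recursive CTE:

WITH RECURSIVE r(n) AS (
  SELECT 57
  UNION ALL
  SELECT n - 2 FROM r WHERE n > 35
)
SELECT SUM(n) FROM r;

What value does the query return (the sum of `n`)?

552

Base: n=57.
Iteration 1: 57 > 35 holds -> n = 57 - 2 = 55.
Iteration 2: 55 > 35 holds -> n = 55 - 2 = 53.
Iteration 3: 53 > 35 holds -> n = 53 - 2 = 51.
Iteration 4: 51 > 35 holds -> n = 51 - 2 = 49.
Iteration 5: 49 > 35 holds -> n = 49 - 2 = 47.
Iteration 6: 47 > 35 holds -> n = 47 - 2 = 45.
Iteration 7: 45 > 35 holds -> n = 45 - 2 = 43.
Iteration 8: 43 > 35 holds -> n = 43 - 2 = 41.
Iteration 9: 41 > 35 holds -> n = 41 - 2 = 39.
Iteration 10: 39 > 35 holds -> n = 39 - 2 = 37.
Iteration 11: 37 > 35 holds -> n = 37 - 2 = 35.
Iteration 12: 35 > 35 fails; recursion stops.
SUM(n) = 57 + 55 + 53 + 51 + 49 + 47 + 45 + 43 + 41 + 39 + 37 + 35 = 552.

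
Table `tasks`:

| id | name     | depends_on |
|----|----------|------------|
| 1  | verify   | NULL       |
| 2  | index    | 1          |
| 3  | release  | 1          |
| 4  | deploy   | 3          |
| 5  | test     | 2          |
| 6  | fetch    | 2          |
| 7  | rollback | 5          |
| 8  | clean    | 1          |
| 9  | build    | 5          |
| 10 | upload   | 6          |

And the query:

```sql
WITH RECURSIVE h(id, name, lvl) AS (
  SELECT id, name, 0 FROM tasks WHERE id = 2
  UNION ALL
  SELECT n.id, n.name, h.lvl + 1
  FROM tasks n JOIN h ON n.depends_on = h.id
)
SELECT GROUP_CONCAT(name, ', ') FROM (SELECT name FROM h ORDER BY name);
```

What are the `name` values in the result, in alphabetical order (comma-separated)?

Base: id=2 (index) at lvl 0.
Iteration 1: rows with depends_on in {2} -> test (id 5, lvl 1), fetch (id 6, lvl 1).
Iteration 2: rows with depends_on in {5,6} -> rollback (id 7, lvl 2), build (id 9, lvl 2), upload (id 10, lvl 2).
Iteration 3: no rows with depends_on in {7,9,10}; recursion stops.

build, fetch, index, rollback, test, upload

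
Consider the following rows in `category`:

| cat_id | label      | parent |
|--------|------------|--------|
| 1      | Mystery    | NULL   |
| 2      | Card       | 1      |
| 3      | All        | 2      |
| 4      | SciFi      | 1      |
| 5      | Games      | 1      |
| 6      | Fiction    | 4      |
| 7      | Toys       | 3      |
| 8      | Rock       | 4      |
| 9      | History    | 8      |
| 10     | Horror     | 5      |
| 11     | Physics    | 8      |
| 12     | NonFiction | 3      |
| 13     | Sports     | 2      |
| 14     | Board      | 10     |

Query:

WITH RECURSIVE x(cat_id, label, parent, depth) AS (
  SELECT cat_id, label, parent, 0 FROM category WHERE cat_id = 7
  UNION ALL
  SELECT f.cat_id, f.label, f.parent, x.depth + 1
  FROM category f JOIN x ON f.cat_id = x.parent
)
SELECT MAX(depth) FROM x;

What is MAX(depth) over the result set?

Base: cat_id=7 (Toys), parent=3, depth 0.
Iteration 1: join on cat_id=3 -> All (id 3, parent=2, depth 1).
Iteration 2: join on cat_id=2 -> Card (id 2, parent=1, depth 2).
Iteration 3: join on cat_id=1 -> Mystery (id 1, parent=NULL, depth 3).
Iteration 4: parent is NULL; no match; recursion stops.
depth values: 0, 1, 2, 3; the maximum is 3.

3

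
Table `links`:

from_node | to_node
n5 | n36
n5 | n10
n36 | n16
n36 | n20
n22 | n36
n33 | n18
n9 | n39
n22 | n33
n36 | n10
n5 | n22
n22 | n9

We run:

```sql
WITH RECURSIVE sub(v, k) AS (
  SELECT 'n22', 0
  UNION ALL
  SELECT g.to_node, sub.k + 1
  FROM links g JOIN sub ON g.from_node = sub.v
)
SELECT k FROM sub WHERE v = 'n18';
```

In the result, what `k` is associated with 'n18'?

Base: (n22, k=0).
Iteration 1: edges from {n22} -> (n33, k=1), (n36, k=1), (n9, k=1).
Iteration 2: edges from {n33,n36,n9} -> (n10, k=2), (n16, k=2), (n18, k=2), (n20, k=2), (n39, k=2).
Iteration 3: no outgoing edges from {n10,n16,n18,n20,n39}; recursion stops.

2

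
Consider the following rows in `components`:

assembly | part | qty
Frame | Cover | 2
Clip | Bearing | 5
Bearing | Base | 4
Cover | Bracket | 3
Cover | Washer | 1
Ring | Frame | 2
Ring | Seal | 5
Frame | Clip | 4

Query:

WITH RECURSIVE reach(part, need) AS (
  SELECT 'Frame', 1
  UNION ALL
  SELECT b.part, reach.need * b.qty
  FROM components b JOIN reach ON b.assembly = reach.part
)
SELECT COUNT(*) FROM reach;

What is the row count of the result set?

7

Base: (Frame, need=1).
Iteration 1: components of {Frame} -> Clip = 1*4 = 4, Cover = 1*2 = 2.
Iteration 2: components of {Clip,Cover} -> Bearing = 4*5 = 20, Bracket = 2*3 = 6, Washer = 2*1 = 2.
Iteration 3: components of {Bearing,Bracket,Washer} -> Base = 20*4 = 80.
Iteration 4: no further components; recursion stops.
Total rows emitted: 7.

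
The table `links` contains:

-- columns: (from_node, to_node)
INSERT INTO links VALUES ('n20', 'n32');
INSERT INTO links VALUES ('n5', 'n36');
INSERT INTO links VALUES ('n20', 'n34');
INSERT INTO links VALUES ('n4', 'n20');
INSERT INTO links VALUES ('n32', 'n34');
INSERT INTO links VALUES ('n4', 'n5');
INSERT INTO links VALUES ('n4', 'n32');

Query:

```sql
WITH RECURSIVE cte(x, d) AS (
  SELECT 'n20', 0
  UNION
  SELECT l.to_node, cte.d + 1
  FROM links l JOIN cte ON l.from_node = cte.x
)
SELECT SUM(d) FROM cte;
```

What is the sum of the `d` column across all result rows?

4

Base: (n20, d=0).
Iteration 1: edges from {n20} -> (n32, d=1), (n34, d=1).
Iteration 2: edges from {n32,n34} -> (n34, d=2).
Iteration 3: no outgoing edges from {n34}; recursion stops.
SUM(d) = 0 + 1 + 1 + 2 = 4.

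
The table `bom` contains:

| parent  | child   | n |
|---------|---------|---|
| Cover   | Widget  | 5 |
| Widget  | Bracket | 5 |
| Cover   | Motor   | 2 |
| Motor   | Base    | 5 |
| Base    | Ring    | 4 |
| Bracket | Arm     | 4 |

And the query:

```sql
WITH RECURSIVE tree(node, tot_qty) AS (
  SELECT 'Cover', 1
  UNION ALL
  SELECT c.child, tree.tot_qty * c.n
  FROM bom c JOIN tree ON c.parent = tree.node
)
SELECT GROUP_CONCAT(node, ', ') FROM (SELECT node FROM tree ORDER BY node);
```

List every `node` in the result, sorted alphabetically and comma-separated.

Base: (Cover, tot_qty=1).
Iteration 1: components of {Cover} -> Motor = 1*2 = 2, Widget = 1*5 = 5.
Iteration 2: components of {Motor,Widget} -> Base = 2*5 = 10, Bracket = 5*5 = 25.
Iteration 3: components of {Base,Bracket} -> Arm = 25*4 = 100, Ring = 10*4 = 40.
Iteration 4: no further components; recursion stops.

Arm, Base, Bracket, Cover, Motor, Ring, Widget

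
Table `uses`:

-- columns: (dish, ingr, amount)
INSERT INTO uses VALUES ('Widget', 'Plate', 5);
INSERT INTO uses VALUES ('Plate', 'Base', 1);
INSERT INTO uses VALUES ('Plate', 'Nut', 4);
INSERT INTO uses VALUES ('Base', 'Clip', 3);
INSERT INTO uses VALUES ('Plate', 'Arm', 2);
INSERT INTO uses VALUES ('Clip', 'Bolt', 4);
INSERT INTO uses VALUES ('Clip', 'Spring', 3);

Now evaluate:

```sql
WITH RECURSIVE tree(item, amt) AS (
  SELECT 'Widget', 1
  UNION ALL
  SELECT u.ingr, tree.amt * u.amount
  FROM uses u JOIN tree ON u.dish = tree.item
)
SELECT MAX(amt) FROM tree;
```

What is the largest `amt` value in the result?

Base: (Widget, amt=1).
Iteration 1: components of {Widget} -> Plate = 1*5 = 5.
Iteration 2: components of {Plate} -> Arm = 5*2 = 10, Base = 5*1 = 5, Nut = 5*4 = 20.
Iteration 3: components of {Arm,Base,Nut} -> Clip = 5*3 = 15.
Iteration 4: components of {Clip} -> Bolt = 15*4 = 60, Spring = 15*3 = 45.
Iteration 5: no further components; recursion stops.
amt values: 1, 5, 5, 20, 10, 15, 60, 45; the maximum is 60.

60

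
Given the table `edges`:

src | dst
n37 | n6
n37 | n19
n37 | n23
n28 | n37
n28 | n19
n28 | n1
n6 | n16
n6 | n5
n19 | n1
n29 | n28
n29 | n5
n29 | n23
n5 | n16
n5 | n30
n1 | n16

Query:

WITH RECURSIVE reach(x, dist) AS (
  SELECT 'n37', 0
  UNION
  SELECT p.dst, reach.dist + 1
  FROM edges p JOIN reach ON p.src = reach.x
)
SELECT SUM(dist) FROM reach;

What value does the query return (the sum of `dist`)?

Base: (n37, dist=0).
Iteration 1: edges from {n37} -> (n19, dist=1), (n23, dist=1), (n6, dist=1).
Iteration 2: edges from {n19,n23,n6} -> (n1, dist=2), (n16, dist=2), (n5, dist=2).
Iteration 3: edges from {n1,n16,n5} -> (n16, dist=3), (n30, dist=3). [UNION drops 1 duplicate row(s)]
Iteration 4: no outgoing edges from {n16,n30}; recursion stops.
SUM(dist) = 0 + 1 + 1 + 1 + 2 + 2 + 2 + 3 + 3 = 15.

15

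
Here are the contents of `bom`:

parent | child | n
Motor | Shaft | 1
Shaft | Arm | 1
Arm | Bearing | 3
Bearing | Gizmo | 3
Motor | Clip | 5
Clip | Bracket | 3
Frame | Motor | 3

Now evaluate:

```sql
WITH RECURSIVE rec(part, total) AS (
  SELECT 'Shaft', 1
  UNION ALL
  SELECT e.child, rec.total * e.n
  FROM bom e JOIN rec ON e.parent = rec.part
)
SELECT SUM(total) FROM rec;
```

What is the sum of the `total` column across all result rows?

Base: (Shaft, total=1).
Iteration 1: components of {Shaft} -> Arm = 1*1 = 1.
Iteration 2: components of {Arm} -> Bearing = 1*3 = 3.
Iteration 3: components of {Bearing} -> Gizmo = 3*3 = 9.
Iteration 4: no further components; recursion stops.
SUM(total) = 1 + 1 + 3 + 9 = 14.

14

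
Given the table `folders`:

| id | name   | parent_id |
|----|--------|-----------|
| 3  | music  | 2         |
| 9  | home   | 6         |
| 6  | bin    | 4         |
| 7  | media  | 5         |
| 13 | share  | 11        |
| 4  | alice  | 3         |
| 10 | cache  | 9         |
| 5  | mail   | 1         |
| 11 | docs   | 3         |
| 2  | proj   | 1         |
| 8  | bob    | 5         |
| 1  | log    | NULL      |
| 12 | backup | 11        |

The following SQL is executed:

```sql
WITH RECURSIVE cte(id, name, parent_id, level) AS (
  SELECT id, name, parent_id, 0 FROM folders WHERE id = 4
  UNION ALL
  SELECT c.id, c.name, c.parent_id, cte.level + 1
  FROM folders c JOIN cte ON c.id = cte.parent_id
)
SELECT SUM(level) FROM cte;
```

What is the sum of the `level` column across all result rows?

6

Base: id=4 (alice), parent_id=3, level 0.
Iteration 1: join on id=3 -> music (id 3, parent_id=2, level 1).
Iteration 2: join on id=2 -> proj (id 2, parent_id=1, level 2).
Iteration 3: join on id=1 -> log (id 1, parent_id=NULL, level 3).
Iteration 4: parent_id is NULL; no match; recursion stops.
SUM(level) = 0 + 1 + 2 + 3 = 6.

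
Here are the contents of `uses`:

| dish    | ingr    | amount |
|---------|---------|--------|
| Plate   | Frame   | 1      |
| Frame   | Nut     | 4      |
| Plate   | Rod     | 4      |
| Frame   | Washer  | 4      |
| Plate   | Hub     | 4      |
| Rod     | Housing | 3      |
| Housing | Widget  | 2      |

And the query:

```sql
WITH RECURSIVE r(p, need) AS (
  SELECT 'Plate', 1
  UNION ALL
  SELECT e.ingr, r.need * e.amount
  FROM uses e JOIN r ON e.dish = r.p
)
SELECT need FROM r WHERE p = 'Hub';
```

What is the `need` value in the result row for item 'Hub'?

4

Base: (Plate, need=1).
Iteration 1: components of {Plate} -> Frame = 1*1 = 1, Hub = 1*4 = 4, Rod = 1*4 = 4.
Iteration 2: components of {Frame,Hub,Rod} -> Housing = 4*3 = 12, Nut = 1*4 = 4, Washer = 1*4 = 4.
Iteration 3: components of {Housing,Nut,Washer} -> Widget = 12*2 = 24.
Iteration 4: no further components; recursion stops.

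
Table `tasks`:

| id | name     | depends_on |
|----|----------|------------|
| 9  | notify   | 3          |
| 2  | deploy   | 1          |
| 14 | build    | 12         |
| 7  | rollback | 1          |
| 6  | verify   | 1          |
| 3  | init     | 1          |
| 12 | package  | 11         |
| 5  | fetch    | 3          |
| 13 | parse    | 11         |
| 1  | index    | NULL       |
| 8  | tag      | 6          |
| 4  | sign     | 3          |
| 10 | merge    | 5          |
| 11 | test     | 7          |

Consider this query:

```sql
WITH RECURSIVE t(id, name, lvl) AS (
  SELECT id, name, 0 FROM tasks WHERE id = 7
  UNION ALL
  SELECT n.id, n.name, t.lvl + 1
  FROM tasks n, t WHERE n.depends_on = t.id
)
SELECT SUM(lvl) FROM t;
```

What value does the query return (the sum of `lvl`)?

Base: id=7 (rollback) at lvl 0.
Iteration 1: rows with depends_on in {7} -> test (id 11, lvl 1).
Iteration 2: rows with depends_on in {11} -> package (id 12, lvl 2), parse (id 13, lvl 2).
Iteration 3: rows with depends_on in {12,13} -> build (id 14, lvl 3).
Iteration 4: no rows with depends_on in {14}; recursion stops.
SUM(lvl) = 0 + 1 + 2 + 2 + 3 = 8.

8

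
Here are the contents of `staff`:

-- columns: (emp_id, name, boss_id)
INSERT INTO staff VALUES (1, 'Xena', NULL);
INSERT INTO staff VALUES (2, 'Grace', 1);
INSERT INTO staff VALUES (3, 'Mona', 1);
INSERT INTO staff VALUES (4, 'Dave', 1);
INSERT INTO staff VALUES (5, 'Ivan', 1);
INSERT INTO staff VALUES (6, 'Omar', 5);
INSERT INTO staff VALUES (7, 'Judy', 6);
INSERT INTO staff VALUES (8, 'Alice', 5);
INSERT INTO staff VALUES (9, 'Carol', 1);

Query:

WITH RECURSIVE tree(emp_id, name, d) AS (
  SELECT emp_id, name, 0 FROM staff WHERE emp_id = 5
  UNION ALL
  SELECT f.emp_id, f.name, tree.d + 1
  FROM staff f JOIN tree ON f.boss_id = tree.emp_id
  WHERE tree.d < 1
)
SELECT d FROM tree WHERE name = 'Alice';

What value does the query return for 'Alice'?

1

Base: emp_id=5 (Ivan) at d 0.
Iteration 1: rows with boss_id in {5} -> Omar (id 6, d 1), Alice (id 8, d 1).
Iteration 2: d < 1 fails for all current rows; recursion stops.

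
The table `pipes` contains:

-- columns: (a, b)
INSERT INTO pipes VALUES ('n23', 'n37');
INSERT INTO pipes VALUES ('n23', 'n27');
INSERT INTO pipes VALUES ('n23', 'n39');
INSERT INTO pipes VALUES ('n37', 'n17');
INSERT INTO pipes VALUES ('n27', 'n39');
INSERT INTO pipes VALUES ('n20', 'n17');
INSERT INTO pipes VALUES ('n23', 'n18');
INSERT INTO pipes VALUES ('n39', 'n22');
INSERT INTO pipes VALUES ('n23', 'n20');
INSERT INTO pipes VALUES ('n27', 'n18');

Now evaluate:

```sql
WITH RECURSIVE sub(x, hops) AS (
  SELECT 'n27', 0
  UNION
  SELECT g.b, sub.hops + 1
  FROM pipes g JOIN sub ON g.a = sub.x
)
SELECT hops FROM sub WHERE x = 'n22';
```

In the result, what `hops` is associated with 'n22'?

2

Base: (n27, hops=0).
Iteration 1: edges from {n27} -> (n18, hops=1), (n39, hops=1).
Iteration 2: edges from {n18,n39} -> (n22, hops=2).
Iteration 3: no outgoing edges from {n22}; recursion stops.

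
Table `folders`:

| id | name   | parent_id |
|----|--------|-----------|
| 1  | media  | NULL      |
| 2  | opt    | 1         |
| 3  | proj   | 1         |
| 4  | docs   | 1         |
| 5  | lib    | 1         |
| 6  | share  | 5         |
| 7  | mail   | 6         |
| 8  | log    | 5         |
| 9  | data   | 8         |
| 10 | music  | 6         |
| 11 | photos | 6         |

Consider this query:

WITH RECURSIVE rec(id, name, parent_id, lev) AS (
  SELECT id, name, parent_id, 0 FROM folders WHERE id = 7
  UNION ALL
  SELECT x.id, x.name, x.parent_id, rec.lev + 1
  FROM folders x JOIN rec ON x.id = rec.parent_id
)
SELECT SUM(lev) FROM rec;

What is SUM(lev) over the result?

6

Base: id=7 (mail), parent_id=6, lev 0.
Iteration 1: join on id=6 -> share (id 6, parent_id=5, lev 1).
Iteration 2: join on id=5 -> lib (id 5, parent_id=1, lev 2).
Iteration 3: join on id=1 -> media (id 1, parent_id=NULL, lev 3).
Iteration 4: parent_id is NULL; no match; recursion stops.
SUM(lev) = 0 + 1 + 2 + 3 = 6.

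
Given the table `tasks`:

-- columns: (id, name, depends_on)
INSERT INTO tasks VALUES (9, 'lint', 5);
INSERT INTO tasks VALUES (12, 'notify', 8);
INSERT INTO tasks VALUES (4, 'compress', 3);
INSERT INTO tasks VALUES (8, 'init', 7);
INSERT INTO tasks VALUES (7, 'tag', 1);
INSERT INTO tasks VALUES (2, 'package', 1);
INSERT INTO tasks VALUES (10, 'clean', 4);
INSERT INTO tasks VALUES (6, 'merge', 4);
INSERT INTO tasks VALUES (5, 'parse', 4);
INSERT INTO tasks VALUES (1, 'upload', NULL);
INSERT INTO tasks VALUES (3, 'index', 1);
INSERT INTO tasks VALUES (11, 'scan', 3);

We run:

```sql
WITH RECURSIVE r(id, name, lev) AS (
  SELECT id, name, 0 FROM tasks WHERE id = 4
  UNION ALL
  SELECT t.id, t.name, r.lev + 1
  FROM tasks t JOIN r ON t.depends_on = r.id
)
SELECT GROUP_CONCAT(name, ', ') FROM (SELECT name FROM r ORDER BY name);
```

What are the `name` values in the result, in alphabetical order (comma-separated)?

Base: id=4 (compress) at lev 0.
Iteration 1: rows with depends_on in {4} -> parse (id 5, lev 1), merge (id 6, lev 1), clean (id 10, lev 1).
Iteration 2: rows with depends_on in {5,6,10} -> lint (id 9, lev 2).
Iteration 3: no rows with depends_on in {9}; recursion stops.

clean, compress, lint, merge, parse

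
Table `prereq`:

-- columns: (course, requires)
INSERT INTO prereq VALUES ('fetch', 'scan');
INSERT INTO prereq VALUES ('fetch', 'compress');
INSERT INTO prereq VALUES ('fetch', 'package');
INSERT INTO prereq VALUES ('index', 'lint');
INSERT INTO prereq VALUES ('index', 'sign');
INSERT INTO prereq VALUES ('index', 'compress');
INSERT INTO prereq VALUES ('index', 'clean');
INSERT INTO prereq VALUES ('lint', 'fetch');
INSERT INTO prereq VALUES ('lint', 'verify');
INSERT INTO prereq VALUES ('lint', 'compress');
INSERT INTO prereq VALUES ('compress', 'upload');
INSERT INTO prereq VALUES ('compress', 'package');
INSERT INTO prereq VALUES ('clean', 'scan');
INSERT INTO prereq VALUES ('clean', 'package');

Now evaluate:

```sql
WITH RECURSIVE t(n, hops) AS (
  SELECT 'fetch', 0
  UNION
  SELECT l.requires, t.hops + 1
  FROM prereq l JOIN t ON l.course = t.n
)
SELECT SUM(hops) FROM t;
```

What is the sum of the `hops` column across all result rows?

7

Base: (fetch, hops=0).
Iteration 1: edges from {fetch} -> (compress, hops=1), (package, hops=1), (scan, hops=1).
Iteration 2: edges from {compress,package,scan} -> (package, hops=2), (upload, hops=2).
Iteration 3: no outgoing edges from {package,upload}; recursion stops.
SUM(hops) = 0 + 1 + 1 + 1 + 2 + 2 = 7.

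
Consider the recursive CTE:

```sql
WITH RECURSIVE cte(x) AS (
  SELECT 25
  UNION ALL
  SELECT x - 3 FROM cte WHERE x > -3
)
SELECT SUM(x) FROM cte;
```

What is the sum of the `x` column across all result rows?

110

Base: x=25.
Iteration 1: 25 > -3 holds -> x = 25 - 3 = 22.
Iteration 2: 22 > -3 holds -> x = 22 - 3 = 19.
Iteration 3: 19 > -3 holds -> x = 19 - 3 = 16.
Iteration 4: 16 > -3 holds -> x = 16 - 3 = 13.
Iteration 5: 13 > -3 holds -> x = 13 - 3 = 10.
Iteration 6: 10 > -3 holds -> x = 10 - 3 = 7.
Iteration 7: 7 > -3 holds -> x = 7 - 3 = 4.
Iteration 8: 4 > -3 holds -> x = 4 - 3 = 1.
Iteration 9: 1 > -3 holds -> x = 1 - 3 = -2.
Iteration 10: -2 > -3 holds -> x = -2 - 3 = -5.
Iteration 11: -5 > -3 fails; recursion stops.
SUM(x) = 25 + 22 + 19 + 16 + 13 + 10 + 7 + 4 + 1 + -2 + -5 = 110.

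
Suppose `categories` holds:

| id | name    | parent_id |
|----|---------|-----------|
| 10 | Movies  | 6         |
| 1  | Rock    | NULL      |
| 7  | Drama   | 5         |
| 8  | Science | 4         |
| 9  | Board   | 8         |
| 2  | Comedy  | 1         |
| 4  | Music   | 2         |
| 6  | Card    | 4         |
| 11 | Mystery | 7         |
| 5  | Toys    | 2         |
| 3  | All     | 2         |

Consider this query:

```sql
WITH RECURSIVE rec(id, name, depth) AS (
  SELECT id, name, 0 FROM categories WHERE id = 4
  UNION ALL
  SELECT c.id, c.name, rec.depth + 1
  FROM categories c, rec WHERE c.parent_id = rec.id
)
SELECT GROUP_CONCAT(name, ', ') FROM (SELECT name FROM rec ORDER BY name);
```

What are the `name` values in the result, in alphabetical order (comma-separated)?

Board, Card, Movies, Music, Science

Base: id=4 (Music) at depth 0.
Iteration 1: rows with parent_id in {4} -> Card (id 6, depth 1), Science (id 8, depth 1).
Iteration 2: rows with parent_id in {6,8} -> Board (id 9, depth 2), Movies (id 10, depth 2).
Iteration 3: no rows with parent_id in {9,10}; recursion stops.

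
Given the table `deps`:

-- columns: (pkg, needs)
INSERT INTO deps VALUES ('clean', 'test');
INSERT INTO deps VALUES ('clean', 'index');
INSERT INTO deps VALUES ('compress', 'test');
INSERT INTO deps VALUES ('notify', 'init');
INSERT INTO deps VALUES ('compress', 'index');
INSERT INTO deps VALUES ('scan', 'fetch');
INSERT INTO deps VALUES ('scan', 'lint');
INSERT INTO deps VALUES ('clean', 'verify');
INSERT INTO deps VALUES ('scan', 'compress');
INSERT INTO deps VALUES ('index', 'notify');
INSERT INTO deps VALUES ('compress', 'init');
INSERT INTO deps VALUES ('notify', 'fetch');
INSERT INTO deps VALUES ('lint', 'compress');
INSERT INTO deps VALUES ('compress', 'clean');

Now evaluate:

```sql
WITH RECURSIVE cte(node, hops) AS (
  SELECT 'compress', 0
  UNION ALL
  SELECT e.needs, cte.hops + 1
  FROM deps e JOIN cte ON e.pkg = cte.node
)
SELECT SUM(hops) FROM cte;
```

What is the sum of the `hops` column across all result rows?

29

Base: (compress, hops=0).
Iteration 1: edges from {compress} -> (clean, hops=1), (index, hops=1), (init, hops=1), (test, hops=1).
Iteration 2: edges from {clean,index,init,test} -> (index, hops=2), (notify, hops=2), (test, hops=2), (verify, hops=2).
Iteration 3: edges from {index,notify,test,verify} -> (fetch, hops=3), (init, hops=3), (notify, hops=3).
Iteration 4: edges from {fetch,init,notify} -> (fetch, hops=4), (init, hops=4).
Iteration 5: no outgoing edges from {fetch,init}; recursion stops.
SUM(hops) = 0 + 1 + 1 + 1 + 1 + 2 + 2 + 2 + 2 + 3 + 3 + 3 + 4 + 4 = 29.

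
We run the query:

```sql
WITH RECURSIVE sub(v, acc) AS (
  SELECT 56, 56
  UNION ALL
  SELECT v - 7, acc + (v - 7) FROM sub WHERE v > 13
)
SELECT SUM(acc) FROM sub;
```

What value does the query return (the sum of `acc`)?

Base: v=56, acc=56.
Iteration 1: 56 > 13 holds -> v = 56 - 7 = 49, acc = 56 + 49 = 105.
Iteration 2: 49 > 13 holds -> v = 49 - 7 = 42, acc = 105 + 42 = 147.
Iteration 3: 42 > 13 holds -> v = 42 - 7 = 35, acc = 147 + 35 = 182.
Iteration 4: 35 > 13 holds -> v = 35 - 7 = 28, acc = 182 + 28 = 210.
Iteration 5: 28 > 13 holds -> v = 28 - 7 = 21, acc = 210 + 21 = 231.
Iteration 6: 21 > 13 holds -> v = 21 - 7 = 14, acc = 231 + 14 = 245.
Iteration 7: 14 > 13 holds -> v = 14 - 7 = 7, acc = 245 + 7 = 252.
Iteration 8: 7 > 13 fails; recursion stops.
SUM(acc) = 56 + 105 + 147 + 182 + 210 + 231 + 245 + 252 = 1428.

1428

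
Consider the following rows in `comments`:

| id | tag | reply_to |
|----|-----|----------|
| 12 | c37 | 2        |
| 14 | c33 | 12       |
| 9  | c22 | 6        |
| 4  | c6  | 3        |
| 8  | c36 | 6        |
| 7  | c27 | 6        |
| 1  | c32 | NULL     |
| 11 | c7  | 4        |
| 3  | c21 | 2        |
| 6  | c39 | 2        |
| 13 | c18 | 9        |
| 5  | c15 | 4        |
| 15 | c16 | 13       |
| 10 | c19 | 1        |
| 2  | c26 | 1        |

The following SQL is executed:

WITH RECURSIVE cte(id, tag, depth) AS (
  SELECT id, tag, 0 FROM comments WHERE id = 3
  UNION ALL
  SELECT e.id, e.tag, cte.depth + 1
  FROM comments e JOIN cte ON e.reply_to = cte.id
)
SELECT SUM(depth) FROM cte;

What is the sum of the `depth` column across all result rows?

Base: id=3 (c21) at depth 0.
Iteration 1: rows with reply_to in {3} -> c6 (id 4, depth 1).
Iteration 2: rows with reply_to in {4} -> c15 (id 5, depth 2), c7 (id 11, depth 2).
Iteration 3: no rows with reply_to in {5,11}; recursion stops.
SUM(depth) = 0 + 1 + 2 + 2 = 5.

5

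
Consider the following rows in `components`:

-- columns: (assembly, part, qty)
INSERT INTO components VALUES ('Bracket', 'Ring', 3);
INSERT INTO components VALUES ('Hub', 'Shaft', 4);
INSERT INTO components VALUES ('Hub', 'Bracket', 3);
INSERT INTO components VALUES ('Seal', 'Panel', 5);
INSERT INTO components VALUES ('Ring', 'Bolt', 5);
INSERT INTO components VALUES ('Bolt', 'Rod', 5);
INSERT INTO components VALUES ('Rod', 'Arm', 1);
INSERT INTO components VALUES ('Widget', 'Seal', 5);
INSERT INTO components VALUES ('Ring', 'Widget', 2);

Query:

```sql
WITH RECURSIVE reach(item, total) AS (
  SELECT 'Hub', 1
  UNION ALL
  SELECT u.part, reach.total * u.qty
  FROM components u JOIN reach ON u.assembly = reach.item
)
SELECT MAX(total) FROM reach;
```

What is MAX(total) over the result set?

Base: (Hub, total=1).
Iteration 1: components of {Hub} -> Bracket = 1*3 = 3, Shaft = 1*4 = 4.
Iteration 2: components of {Bracket,Shaft} -> Ring = 3*3 = 9.
Iteration 3: components of {Ring} -> Bolt = 9*5 = 45, Widget = 9*2 = 18.
Iteration 4: components of {Bolt,Widget} -> Rod = 45*5 = 225, Seal = 18*5 = 90.
Iteration 5: components of {Rod,Seal} -> Arm = 225*1 = 225, Panel = 90*5 = 450.
Iteration 6: no further components; recursion stops.
total values: 1, 4, 3, 9, 45, 18, 225, 90, 225, 450; the maximum is 450.

450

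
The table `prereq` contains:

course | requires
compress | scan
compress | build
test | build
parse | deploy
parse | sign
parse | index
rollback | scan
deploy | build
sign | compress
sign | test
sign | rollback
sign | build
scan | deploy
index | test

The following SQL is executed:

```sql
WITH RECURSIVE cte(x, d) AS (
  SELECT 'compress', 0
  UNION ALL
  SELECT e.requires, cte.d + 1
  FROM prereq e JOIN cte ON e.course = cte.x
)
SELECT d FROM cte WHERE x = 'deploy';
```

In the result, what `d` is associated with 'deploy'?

2

Base: (compress, d=0).
Iteration 1: edges from {compress} -> (build, d=1), (scan, d=1).
Iteration 2: edges from {build,scan} -> (deploy, d=2).
Iteration 3: edges from {deploy} -> (build, d=3).
Iteration 4: no outgoing edges from {build}; recursion stops.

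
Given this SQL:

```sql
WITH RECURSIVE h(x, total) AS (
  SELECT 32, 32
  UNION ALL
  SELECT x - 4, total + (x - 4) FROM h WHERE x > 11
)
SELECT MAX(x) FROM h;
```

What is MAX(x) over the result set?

Base: x=32, total=32.
Iteration 1: 32 > 11 holds -> x = 32 - 4 = 28, total = 32 + 28 = 60.
Iteration 2: 28 > 11 holds -> x = 28 - 4 = 24, total = 60 + 24 = 84.
Iteration 3: 24 > 11 holds -> x = 24 - 4 = 20, total = 84 + 20 = 104.
Iteration 4: 20 > 11 holds -> x = 20 - 4 = 16, total = 104 + 16 = 120.
Iteration 5: 16 > 11 holds -> x = 16 - 4 = 12, total = 120 + 12 = 132.
Iteration 6: 12 > 11 holds -> x = 12 - 4 = 8, total = 132 + 8 = 140.
Iteration 7: 8 > 11 fails; recursion stops.
x values: 32, 28, 24, 20, 16, 12, 8; the maximum is 32.

32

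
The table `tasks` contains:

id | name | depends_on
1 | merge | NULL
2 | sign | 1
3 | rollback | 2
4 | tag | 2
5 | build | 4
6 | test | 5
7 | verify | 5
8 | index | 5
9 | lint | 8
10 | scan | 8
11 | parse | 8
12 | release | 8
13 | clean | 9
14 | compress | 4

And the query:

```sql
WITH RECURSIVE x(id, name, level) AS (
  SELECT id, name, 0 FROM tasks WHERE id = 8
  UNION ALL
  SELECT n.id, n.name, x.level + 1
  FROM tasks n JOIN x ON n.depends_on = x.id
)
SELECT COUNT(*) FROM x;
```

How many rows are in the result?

Base: id=8 (index) at level 0.
Iteration 1: rows with depends_on in {8} -> lint (id 9, level 1), scan (id 10, level 1), parse (id 11, level 1), release (id 12, level 1).
Iteration 2: rows with depends_on in {9,10,11,12} -> clean (id 13, level 2).
Iteration 3: no rows with depends_on in {13}; recursion stops.
Total rows emitted: 6.

6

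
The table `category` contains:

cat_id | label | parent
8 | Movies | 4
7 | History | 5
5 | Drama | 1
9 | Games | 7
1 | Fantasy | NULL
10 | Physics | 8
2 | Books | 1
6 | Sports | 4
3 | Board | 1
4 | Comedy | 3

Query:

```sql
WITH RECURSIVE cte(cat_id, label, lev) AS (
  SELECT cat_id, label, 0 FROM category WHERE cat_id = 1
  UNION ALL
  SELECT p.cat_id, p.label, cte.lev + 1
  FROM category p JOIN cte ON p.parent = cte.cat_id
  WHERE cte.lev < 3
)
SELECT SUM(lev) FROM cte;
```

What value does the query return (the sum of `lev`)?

Base: cat_id=1 (Fantasy) at lev 0.
Iteration 1: rows with parent in {1} -> Books (id 2, lev 1), Board (id 3, lev 1), Drama (id 5, lev 1).
Iteration 2: rows with parent in {2,3,5} -> Comedy (id 4, lev 2), History (id 7, lev 2).
Iteration 3: rows with parent in {4,7} -> Sports (id 6, lev 3), Movies (id 8, lev 3), Games (id 9, lev 3).
Iteration 4: lev < 3 fails for all current rows; recursion stops.
SUM(lev) = 0 + 1 + 1 + 1 + 2 + 2 + 3 + 3 + 3 = 16.

16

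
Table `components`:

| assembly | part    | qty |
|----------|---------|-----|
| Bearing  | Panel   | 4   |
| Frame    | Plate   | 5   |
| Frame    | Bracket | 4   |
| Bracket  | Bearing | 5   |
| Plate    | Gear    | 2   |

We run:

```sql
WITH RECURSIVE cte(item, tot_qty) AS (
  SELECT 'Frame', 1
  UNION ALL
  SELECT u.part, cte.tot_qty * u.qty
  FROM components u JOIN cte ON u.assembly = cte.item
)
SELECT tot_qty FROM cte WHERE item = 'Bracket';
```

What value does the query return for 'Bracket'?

Base: (Frame, tot_qty=1).
Iteration 1: components of {Frame} -> Bracket = 1*4 = 4, Plate = 1*5 = 5.
Iteration 2: components of {Bracket,Plate} -> Bearing = 4*5 = 20, Gear = 5*2 = 10.
Iteration 3: components of {Bearing,Gear} -> Panel = 20*4 = 80.
Iteration 4: no further components; recursion stops.

4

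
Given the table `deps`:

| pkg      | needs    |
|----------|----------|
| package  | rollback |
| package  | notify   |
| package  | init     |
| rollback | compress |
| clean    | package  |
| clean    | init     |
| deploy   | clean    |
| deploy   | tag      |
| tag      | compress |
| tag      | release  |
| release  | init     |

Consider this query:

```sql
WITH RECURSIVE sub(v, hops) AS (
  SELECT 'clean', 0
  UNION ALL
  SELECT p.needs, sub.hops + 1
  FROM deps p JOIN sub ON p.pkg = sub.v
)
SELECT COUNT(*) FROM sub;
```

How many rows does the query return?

7

Base: (clean, hops=0).
Iteration 1: edges from {clean} -> (init, hops=1), (package, hops=1).
Iteration 2: edges from {init,package} -> (init, hops=2), (notify, hops=2), (rollback, hops=2).
Iteration 3: edges from {init,notify,rollback} -> (compress, hops=3).
Iteration 4: no outgoing edges from {compress}; recursion stops.
Total rows emitted: 7.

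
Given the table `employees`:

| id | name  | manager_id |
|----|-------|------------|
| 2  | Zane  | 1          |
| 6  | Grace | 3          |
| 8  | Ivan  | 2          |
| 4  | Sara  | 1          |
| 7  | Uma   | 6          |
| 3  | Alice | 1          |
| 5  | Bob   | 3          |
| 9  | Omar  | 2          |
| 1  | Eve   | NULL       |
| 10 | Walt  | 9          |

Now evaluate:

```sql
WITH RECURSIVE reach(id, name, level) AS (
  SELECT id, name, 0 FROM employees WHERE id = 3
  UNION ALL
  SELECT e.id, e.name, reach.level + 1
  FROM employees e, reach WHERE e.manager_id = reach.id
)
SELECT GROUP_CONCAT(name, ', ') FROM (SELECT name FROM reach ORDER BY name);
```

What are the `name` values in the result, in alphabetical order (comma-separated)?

Alice, Bob, Grace, Uma

Base: id=3 (Alice) at level 0.
Iteration 1: rows with manager_id in {3} -> Bob (id 5, level 1), Grace (id 6, level 1).
Iteration 2: rows with manager_id in {5,6} -> Uma (id 7, level 2).
Iteration 3: no rows with manager_id in {7}; recursion stops.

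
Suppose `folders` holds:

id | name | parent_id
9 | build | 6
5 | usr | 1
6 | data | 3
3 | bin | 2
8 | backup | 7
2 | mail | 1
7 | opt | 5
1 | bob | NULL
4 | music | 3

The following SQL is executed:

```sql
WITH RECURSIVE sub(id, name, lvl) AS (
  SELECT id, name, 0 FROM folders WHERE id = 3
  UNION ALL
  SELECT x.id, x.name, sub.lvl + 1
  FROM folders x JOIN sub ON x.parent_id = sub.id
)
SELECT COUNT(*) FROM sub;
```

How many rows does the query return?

4

Base: id=3 (bin) at lvl 0.
Iteration 1: rows with parent_id in {3} -> music (id 4, lvl 1), data (id 6, lvl 1).
Iteration 2: rows with parent_id in {4,6} -> build (id 9, lvl 2).
Iteration 3: no rows with parent_id in {9}; recursion stops.
Total rows emitted: 4.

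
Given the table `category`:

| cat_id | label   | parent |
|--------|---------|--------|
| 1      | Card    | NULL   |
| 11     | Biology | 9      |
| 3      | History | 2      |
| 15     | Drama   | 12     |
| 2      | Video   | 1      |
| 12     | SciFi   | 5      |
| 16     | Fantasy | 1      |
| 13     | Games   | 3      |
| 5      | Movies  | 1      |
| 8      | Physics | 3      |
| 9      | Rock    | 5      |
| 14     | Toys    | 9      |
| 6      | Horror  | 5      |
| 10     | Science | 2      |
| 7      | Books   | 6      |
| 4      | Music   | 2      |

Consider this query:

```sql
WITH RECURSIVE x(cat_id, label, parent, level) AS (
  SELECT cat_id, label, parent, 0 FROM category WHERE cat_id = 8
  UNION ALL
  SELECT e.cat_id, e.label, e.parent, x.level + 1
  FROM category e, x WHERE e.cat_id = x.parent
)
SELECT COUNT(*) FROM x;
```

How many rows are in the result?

Base: cat_id=8 (Physics), parent=3, level 0.
Iteration 1: join on cat_id=3 -> History (id 3, parent=2, level 1).
Iteration 2: join on cat_id=2 -> Video (id 2, parent=1, level 2).
Iteration 3: join on cat_id=1 -> Card (id 1, parent=NULL, level 3).
Iteration 4: parent is NULL; no match; recursion stops.
Total rows emitted: 4.

4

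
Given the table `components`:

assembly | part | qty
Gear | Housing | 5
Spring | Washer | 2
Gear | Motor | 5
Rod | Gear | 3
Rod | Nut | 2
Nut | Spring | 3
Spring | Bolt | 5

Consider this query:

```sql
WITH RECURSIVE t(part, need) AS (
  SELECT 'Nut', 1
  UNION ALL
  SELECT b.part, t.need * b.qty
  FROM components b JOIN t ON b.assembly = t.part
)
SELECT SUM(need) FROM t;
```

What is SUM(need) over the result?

Base: (Nut, need=1).
Iteration 1: components of {Nut} -> Spring = 1*3 = 3.
Iteration 2: components of {Spring} -> Bolt = 3*5 = 15, Washer = 3*2 = 6.
Iteration 3: no further components; recursion stops.
SUM(need) = 1 + 3 + 6 + 15 = 25.

25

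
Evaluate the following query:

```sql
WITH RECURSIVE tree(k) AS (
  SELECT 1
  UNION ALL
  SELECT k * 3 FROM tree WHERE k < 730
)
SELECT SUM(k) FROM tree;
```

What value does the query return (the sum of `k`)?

3280

Base: k=1.
Iteration 1: 1 < 730 holds -> k = 1 * 3 = 3.
Iteration 2: 3 < 730 holds -> k = 3 * 3 = 9.
Iteration 3: 9 < 730 holds -> k = 9 * 3 = 27.
Iteration 4: 27 < 730 holds -> k = 27 * 3 = 81.
Iteration 5: 81 < 730 holds -> k = 81 * 3 = 243.
Iteration 6: 243 < 730 holds -> k = 243 * 3 = 729.
Iteration 7: 729 < 730 holds -> k = 729 * 3 = 2187.
Iteration 8: 2187 < 730 fails; recursion stops.
SUM(k) = 1 + 3 + 9 + 27 + 81 + 243 + 729 + 2187 = 3280.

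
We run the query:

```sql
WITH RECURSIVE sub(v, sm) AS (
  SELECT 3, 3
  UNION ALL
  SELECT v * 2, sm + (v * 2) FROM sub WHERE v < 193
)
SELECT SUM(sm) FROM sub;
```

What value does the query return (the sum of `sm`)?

1506

Base: v=3, sm=3.
Iteration 1: 3 < 193 holds -> v = 3 * 2 = 6, sm = 3 + 6 = 9.
Iteration 2: 6 < 193 holds -> v = 6 * 2 = 12, sm = 9 + 12 = 21.
Iteration 3: 12 < 193 holds -> v = 12 * 2 = 24, sm = 21 + 24 = 45.
Iteration 4: 24 < 193 holds -> v = 24 * 2 = 48, sm = 45 + 48 = 93.
Iteration 5: 48 < 193 holds -> v = 48 * 2 = 96, sm = 93 + 96 = 189.
Iteration 6: 96 < 193 holds -> v = 96 * 2 = 192, sm = 189 + 192 = 381.
Iteration 7: 192 < 193 holds -> v = 192 * 2 = 384, sm = 381 + 384 = 765.
Iteration 8: 384 < 193 fails; recursion stops.
SUM(sm) = 3 + 9 + 21 + 45 + 93 + 189 + 381 + 765 = 1506.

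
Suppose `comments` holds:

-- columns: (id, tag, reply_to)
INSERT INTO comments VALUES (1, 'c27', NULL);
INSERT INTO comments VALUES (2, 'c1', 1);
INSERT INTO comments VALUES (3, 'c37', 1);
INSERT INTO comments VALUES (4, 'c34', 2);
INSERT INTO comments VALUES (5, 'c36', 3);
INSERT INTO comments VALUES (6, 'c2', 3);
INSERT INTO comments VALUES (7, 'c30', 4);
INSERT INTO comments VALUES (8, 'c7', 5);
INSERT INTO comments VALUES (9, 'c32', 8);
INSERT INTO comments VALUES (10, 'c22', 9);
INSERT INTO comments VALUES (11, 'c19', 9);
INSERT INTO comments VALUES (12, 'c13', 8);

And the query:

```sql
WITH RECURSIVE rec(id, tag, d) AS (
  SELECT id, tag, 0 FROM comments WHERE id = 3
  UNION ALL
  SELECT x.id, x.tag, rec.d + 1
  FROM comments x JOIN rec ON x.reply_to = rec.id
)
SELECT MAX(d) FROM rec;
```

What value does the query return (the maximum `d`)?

4

Base: id=3 (c37) at d 0.
Iteration 1: rows with reply_to in {3} -> c36 (id 5, d 1), c2 (id 6, d 1).
Iteration 2: rows with reply_to in {5,6} -> c7 (id 8, d 2).
Iteration 3: rows with reply_to in {8} -> c32 (id 9, d 3), c13 (id 12, d 3).
Iteration 4: rows with reply_to in {9,12} -> c22 (id 10, d 4), c19 (id 11, d 4).
Iteration 5: no rows with reply_to in {10,11}; recursion stops.
d values: 0, 1, 1, 2, 3, 3, 4, 4; the maximum is 4.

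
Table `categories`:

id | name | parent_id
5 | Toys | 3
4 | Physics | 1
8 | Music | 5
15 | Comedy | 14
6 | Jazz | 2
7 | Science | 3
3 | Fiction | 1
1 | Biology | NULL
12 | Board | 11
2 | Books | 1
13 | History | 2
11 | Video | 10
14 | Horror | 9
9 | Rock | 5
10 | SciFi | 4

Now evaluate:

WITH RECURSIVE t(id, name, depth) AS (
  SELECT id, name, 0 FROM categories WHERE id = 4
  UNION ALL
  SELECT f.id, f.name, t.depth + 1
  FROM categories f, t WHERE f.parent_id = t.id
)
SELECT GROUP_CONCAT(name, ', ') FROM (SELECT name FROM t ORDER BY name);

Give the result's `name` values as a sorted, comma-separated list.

Base: id=4 (Physics) at depth 0.
Iteration 1: rows with parent_id in {4} -> SciFi (id 10, depth 1).
Iteration 2: rows with parent_id in {10} -> Video (id 11, depth 2).
Iteration 3: rows with parent_id in {11} -> Board (id 12, depth 3).
Iteration 4: no rows with parent_id in {12}; recursion stops.

Board, Physics, SciFi, Video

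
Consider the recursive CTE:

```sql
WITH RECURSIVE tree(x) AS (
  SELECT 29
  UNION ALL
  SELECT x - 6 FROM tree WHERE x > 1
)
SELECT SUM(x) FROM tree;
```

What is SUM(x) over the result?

84

Base: x=29.
Iteration 1: 29 > 1 holds -> x = 29 - 6 = 23.
Iteration 2: 23 > 1 holds -> x = 23 - 6 = 17.
Iteration 3: 17 > 1 holds -> x = 17 - 6 = 11.
Iteration 4: 11 > 1 holds -> x = 11 - 6 = 5.
Iteration 5: 5 > 1 holds -> x = 5 - 6 = -1.
Iteration 6: -1 > 1 fails; recursion stops.
SUM(x) = 29 + 23 + 17 + 11 + 5 + -1 = 84.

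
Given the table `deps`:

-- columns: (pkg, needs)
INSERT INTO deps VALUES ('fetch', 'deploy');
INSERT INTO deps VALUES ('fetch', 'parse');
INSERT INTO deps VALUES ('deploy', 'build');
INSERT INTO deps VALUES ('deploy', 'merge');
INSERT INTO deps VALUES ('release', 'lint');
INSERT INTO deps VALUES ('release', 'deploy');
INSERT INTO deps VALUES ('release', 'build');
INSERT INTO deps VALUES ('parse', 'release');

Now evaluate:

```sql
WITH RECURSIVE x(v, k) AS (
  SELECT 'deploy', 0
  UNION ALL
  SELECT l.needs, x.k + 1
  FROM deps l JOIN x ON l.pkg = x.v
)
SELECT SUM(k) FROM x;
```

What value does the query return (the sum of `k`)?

Base: (deploy, k=0).
Iteration 1: edges from {deploy} -> (build, k=1), (merge, k=1).
Iteration 2: no outgoing edges from {build,merge}; recursion stops.
SUM(k) = 0 + 1 + 1 = 2.

2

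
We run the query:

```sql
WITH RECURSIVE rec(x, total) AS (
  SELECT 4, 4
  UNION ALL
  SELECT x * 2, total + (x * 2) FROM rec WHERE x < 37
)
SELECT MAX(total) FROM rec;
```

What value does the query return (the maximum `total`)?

Base: x=4, total=4.
Iteration 1: 4 < 37 holds -> x = 4 * 2 = 8, total = 4 + 8 = 12.
Iteration 2: 8 < 37 holds -> x = 8 * 2 = 16, total = 12 + 16 = 28.
Iteration 3: 16 < 37 holds -> x = 16 * 2 = 32, total = 28 + 32 = 60.
Iteration 4: 32 < 37 holds -> x = 32 * 2 = 64, total = 60 + 64 = 124.
Iteration 5: 64 < 37 fails; recursion stops.
total values: 4, 12, 28, 60, 124; the maximum is 124.

124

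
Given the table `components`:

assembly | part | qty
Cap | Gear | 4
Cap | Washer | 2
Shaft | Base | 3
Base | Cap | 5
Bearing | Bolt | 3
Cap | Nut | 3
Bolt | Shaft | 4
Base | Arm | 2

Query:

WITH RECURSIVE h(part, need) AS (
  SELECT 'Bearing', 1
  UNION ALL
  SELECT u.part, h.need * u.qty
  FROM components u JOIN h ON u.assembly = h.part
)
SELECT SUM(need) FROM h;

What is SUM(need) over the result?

1924

Base: (Bearing, need=1).
Iteration 1: components of {Bearing} -> Bolt = 1*3 = 3.
Iteration 2: components of {Bolt} -> Shaft = 3*4 = 12.
Iteration 3: components of {Shaft} -> Base = 12*3 = 36.
Iteration 4: components of {Base} -> Arm = 36*2 = 72, Cap = 36*5 = 180.
Iteration 5: components of {Arm,Cap} -> Gear = 180*4 = 720, Nut = 180*3 = 540, Washer = 180*2 = 360.
Iteration 6: no further components; recursion stops.
SUM(need) = 1 + 3 + 12 + 36 + 180 + 72 + 360 + 540 + 720 = 1924.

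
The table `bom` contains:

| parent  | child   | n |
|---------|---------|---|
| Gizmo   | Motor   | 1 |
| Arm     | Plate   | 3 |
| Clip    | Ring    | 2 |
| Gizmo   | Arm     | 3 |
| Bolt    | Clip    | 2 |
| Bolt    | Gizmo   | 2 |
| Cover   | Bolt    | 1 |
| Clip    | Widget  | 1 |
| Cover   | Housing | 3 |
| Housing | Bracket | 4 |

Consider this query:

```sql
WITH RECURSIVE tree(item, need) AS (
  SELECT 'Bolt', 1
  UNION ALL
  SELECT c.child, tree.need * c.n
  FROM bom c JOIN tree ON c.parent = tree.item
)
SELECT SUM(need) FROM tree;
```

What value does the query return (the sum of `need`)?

37

Base: (Bolt, need=1).
Iteration 1: components of {Bolt} -> Clip = 1*2 = 2, Gizmo = 1*2 = 2.
Iteration 2: components of {Clip,Gizmo} -> Arm = 2*3 = 6, Motor = 2*1 = 2, Ring = 2*2 = 4, Widget = 2*1 = 2.
Iteration 3: components of {Arm,Motor,Ring,Widget} -> Plate = 6*3 = 18.
Iteration 4: no further components; recursion stops.
SUM(need) = 1 + 2 + 2 + 2 + 6 + 2 + 4 + 18 = 37.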